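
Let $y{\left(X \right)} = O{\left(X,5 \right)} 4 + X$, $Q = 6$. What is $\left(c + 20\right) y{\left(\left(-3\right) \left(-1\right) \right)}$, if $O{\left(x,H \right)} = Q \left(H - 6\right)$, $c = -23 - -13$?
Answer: $-210$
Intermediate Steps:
$c = -10$ ($c = -23 + 13 = -10$)
$O{\left(x,H \right)} = -36 + 6 H$ ($O{\left(x,H \right)} = 6 \left(H - 6\right) = 6 \left(-6 + H\right) = -36 + 6 H$)
$y{\left(X \right)} = -24 + X$ ($y{\left(X \right)} = \left(-36 + 6 \cdot 5\right) 4 + X = \left(-36 + 30\right) 4 + X = \left(-6\right) 4 + X = -24 + X$)
$\left(c + 20\right) y{\left(\left(-3\right) \left(-1\right) \right)} = \left(-10 + 20\right) \left(-24 - -3\right) = 10 \left(-24 + 3\right) = 10 \left(-21\right) = -210$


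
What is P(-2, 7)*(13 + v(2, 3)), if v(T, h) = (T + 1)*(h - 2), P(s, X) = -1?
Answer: -16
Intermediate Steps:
v(T, h) = (1 + T)*(-2 + h)
P(-2, 7)*(13 + v(2, 3)) = -(13 + (-2 + 3 - 2*2 + 2*3)) = -(13 + (-2 + 3 - 4 + 6)) = -(13 + 3) = -1*16 = -16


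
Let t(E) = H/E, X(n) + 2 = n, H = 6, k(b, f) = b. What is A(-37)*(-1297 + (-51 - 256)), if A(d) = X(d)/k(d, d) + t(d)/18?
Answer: -186064/111 ≈ -1676.3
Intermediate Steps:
X(n) = -2 + n
t(E) = 6/E
A(d) = 1/(3*d) + (-2 + d)/d (A(d) = (-2 + d)/d + (6/d)/18 = (-2 + d)/d + (6/d)*(1/18) = (-2 + d)/d + 1/(3*d) = 1/(3*d) + (-2 + d)/d)
A(-37)*(-1297 + (-51 - 256)) = ((-5/3 - 37)/(-37))*(-1297 + (-51 - 256)) = (-1/37*(-116/3))*(-1297 - 307) = (116/111)*(-1604) = -186064/111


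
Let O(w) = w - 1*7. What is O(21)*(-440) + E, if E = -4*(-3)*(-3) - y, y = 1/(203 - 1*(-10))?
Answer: -1319749/213 ≈ -6196.0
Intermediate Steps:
y = 1/213 (y = 1/(203 + 10) = 1/213 ≈ 0.0046948)
O(w) = -7 + w (O(w) = w - 7 = -7 + w)
E = -7669/213 (E = -4*(-3)*(-3) - 1*1/213 = 12*(-3) - 1/213 = -36 - 1/213 = -7669/213 ≈ -36.005)
O(21)*(-440) + E = (-7 + 21)*(-440) - 7669/213 = 14*(-440) - 7669/213 = -6160 - 7669/213 = -1319749/213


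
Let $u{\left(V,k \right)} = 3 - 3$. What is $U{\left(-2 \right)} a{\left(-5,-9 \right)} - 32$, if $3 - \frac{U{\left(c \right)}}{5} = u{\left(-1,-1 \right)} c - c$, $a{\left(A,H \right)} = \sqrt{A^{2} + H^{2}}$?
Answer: $-32 + 5 \sqrt{106} \approx 19.478$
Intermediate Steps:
$u{\left(V,k \right)} = 0$ ($u{\left(V,k \right)} = 3 - 3 = 0$)
$U{\left(c \right)} = 15 + 5 c$ ($U{\left(c \right)} = 15 - 5 \left(0 c - c\right) = 15 - 5 \left(0 - c\right) = 15 - 5 \left(- c\right) = 15 + 5 c$)
$U{\left(-2 \right)} a{\left(-5,-9 \right)} - 32 = \left(15 + 5 \left(-2\right)\right) \sqrt{\left(-5\right)^{2} + \left(-9\right)^{2}} - 32 = \left(15 - 10\right) \sqrt{25 + 81} - 32 = 5 \sqrt{106} - 32 = -32 + 5 \sqrt{106}$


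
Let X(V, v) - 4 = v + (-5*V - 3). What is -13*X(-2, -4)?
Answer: -91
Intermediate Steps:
X(V, v) = 1 + v - 5*V (X(V, v) = 4 + (v + (-5*V - 3)) = 4 + (v + (-3 - 5*V)) = 4 + (-3 + v - 5*V) = 1 + v - 5*V)
-13*X(-2, -4) = -13*(1 - 4 - 5*(-2)) = -13*(1 - 4 + 10) = -13*7 = -91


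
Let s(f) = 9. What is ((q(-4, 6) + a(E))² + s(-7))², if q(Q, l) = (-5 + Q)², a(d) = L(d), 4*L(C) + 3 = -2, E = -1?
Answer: 10384629025/256 ≈ 4.0565e+7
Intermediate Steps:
L(C) = -5/4 (L(C) = -¾ + (¼)*(-2) = -¾ - ½ = -5/4)
a(d) = -5/4
((q(-4, 6) + a(E))² + s(-7))² = (((-5 - 4)² - 5/4)² + 9)² = (((-9)² - 5/4)² + 9)² = ((81 - 5/4)² + 9)² = ((319/4)² + 9)² = (101761/16 + 9)² = (101905/16)² = 10384629025/256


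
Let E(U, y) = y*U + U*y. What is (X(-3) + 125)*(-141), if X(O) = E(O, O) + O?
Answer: -19740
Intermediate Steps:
E(U, y) = 2*U*y (E(U, y) = U*y + U*y = 2*U*y)
X(O) = O + 2*O**2 (X(O) = 2*O*O + O = 2*O**2 + O = O + 2*O**2)
(X(-3) + 125)*(-141) = (-3*(1 + 2*(-3)) + 125)*(-141) = (-3*(1 - 6) + 125)*(-141) = (-3*(-5) + 125)*(-141) = (15 + 125)*(-141) = 140*(-141) = -19740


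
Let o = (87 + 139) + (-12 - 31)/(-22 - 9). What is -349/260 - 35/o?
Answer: -391743/261820 ≈ -1.4962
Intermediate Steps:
o = 7049/31 (o = 226 - 43/(-31) = 226 - 43*(-1/31) = 226 + 43/31 = 7049/31 ≈ 227.39)
-349/260 - 35/o = -349/260 - 35/7049/31 = -349*1/260 - 35*31/7049 = -349/260 - 155/1007 = -391743/261820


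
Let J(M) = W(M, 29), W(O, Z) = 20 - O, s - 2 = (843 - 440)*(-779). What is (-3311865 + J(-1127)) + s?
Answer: -3624653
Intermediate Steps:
s = -313935 (s = 2 + (843 - 440)*(-779) = 2 + 403*(-779) = 2 - 313937 = -313935)
J(M) = 20 - M
(-3311865 + J(-1127)) + s = (-3311865 + (20 - 1*(-1127))) - 313935 = (-3311865 + (20 + 1127)) - 313935 = (-3311865 + 1147) - 313935 = -3310718 - 313935 = -3624653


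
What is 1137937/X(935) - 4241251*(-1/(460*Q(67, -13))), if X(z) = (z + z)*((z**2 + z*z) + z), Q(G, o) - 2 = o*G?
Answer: -126128739707737/11888085718300 ≈ -10.610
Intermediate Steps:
Q(G, o) = 2 + G*o (Q(G, o) = 2 + o*G = 2 + G*o)
X(z) = 2*z*(z + 2*z**2) (X(z) = (2*z)*((z**2 + z**2) + z) = (2*z)*(2*z**2 + z) = (2*z)*(z + 2*z**2) = 2*z*(z + 2*z**2))
1137937/X(935) - 4241251*(-1/(460*Q(67, -13))) = 1137937/((935**2*(2 + 4*935))) - 4241251*(-1/(460*(2 + 67*(-13)))) = 1137937/((874225*(2 + 3740))) - 4241251*(-1/(460*(2 - 871))) = 1137937/((874225*3742)) - 4241251/((-460*(-869))) = 1137937/3271349950 - 4241251/399740 = -126128739707737/11888085718300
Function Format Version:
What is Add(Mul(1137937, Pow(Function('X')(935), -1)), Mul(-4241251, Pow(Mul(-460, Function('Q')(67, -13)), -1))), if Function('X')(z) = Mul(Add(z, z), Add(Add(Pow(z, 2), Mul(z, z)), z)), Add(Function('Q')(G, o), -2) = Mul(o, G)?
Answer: Rational(-126128739707737, 11888085718300) ≈ -10.610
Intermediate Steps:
Function('Q')(G, o) = Add(2, Mul(G, o)) (Function('Q')(G, o) = Add(2, Mul(o, G)) = Add(2, Mul(G, o)))
Function('X')(z) = Mul(2, z, Add(z, Mul(2, Pow(z, 2)))) (Function('X')(z) = Mul(Mul(2, z), Add(Add(Pow(z, 2), Pow(z, 2)), z)) = Mul(Mul(2, z), Add(Mul(2, Pow(z, 2)), z)) = Mul(Mul(2, z), Add(z, Mul(2, Pow(z, 2)))) = Mul(2, z, Add(z, Mul(2, Pow(z, 2)))))
Add(Mul(1137937, Pow(Function('X')(935), -1)), Mul(-4241251, Pow(Mul(-460, Function('Q')(67, -13)), -1))) = Add(Mul(1137937, Pow(Mul(Pow(935, 2), Add(2, Mul(4, 935))), -1)), Mul(-4241251, Pow(Mul(-460, Add(2, Mul(67, -13))), -1))) = Add(Mul(1137937, Pow(Mul(874225, Add(2, 3740)), -1)), Mul(-4241251, Pow(Mul(-460, Add(2, -871)), -1))) = Add(Mul(1137937, Pow(Mul(874225, 3742), -1)), Mul(-4241251, Pow(Mul(-460, -869), -1))) = Add(Mul(1137937, Pow(3271349950, -1)), Mul(-4241251, Pow(399740, -1))) = Add(Mul(1137937, Rational(1, 3271349950)), Mul(-4241251, Rational(1, 399740))) = Add(Rational(1137937, 3271349950), Rational(-4241251, 399740)) = Rational(-126128739707737, 11888085718300)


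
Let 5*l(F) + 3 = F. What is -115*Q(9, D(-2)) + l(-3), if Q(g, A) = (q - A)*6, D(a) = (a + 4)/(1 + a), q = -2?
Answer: -6/5 ≈ -1.2000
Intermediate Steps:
D(a) = (4 + a)/(1 + a)
Q(g, A) = -12 - 6*A (Q(g, A) = (-2 - A)*6 = -12 - 6*A)
l(F) = -⅗ + F/5
-115*Q(9, D(-2)) + l(-3) = -115*(-12 - 6*(4 - 2)/(1 - 2)) + (-⅗ + (⅕)*(-3)) = -115*(-12 - 6*2/(-1)) + (-⅗ - ⅗) = -115*(-12 - (-6)*2) - 6/5 = -115*(-12 - 6*(-2)) - 6/5 = -115*(-12 + 12) - 6/5 = -115*0 - 6/5 = 0 - 6/5 = -6/5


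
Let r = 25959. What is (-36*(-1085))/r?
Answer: 13020/8653 ≈ 1.5047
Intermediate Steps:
(-36*(-1085))/r = -36*(-1085)/25959 = 39060*(1/25959) = 13020/8653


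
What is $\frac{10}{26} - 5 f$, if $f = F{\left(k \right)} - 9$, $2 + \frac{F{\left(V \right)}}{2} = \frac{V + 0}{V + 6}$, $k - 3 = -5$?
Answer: $\frac{915}{13} \approx 70.385$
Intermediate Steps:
$k = -2$ ($k = 3 - 5 = -2$)
$F{\left(V \right)} = -4 + \frac{2 V}{6 + V}$ ($F{\left(V \right)} = -4 + 2 \frac{V + 0}{V + 6} = -4 + 2 \frac{V}{6 + V} = -4 + \frac{2 V}{6 + V}$)
$f = -14$ ($f = \frac{2 \left(-12 - -2\right)}{6 - 2} - 9 = \frac{2 \left(-12 + 2\right)}{4} - 9 = 2 \cdot \frac{1}{4} \left(-10\right) - 9 = -5 - 9 = -14$)
$\frac{10}{26} - 5 f = \frac{10}{26} - -70 = 10 \cdot \frac{1}{26} + 70 = \frac{5}{13} + 70 = \frac{915}{13}$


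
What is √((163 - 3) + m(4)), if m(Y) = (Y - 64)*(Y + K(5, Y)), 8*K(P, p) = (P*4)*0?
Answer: 4*I*√5 ≈ 8.9443*I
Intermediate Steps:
K(P, p) = 0 (K(P, p) = ((P*4)*0)/8 = ((4*P)*0)/8 = (⅛)*0 = 0)
m(Y) = Y*(-64 + Y) (m(Y) = (Y - 64)*(Y + 0) = (-64 + Y)*Y = Y*(-64 + Y))
√((163 - 3) + m(4)) = √((163 - 3) + 4*(-64 + 4)) = √(160 + 4*(-60)) = √(160 - 240) = √(-80) = 4*I*√5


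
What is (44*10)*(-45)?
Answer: -19800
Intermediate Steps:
(44*10)*(-45) = 440*(-45) = -19800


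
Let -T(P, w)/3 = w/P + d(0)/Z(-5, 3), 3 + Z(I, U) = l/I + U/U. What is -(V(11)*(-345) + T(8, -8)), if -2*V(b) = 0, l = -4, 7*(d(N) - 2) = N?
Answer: -8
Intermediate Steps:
d(N) = 2 + N/7
Z(I, U) = -2 - 4/I (Z(I, U) = -3 + (-4/I + U/U) = -3 + (-4/I + 1) = -3 + (1 - 4/I) = -2 - 4/I)
V(b) = 0 (V(b) = -½*0 = 0)
T(P, w) = 5 - 3*w/P (T(P, w) = -3*(w/P + (2 + (⅐)*0)/(-2 - 4/(-5))) = -3*(w/P + (2 + 0)/(-2 - 4*(-⅕))) = -3*(w/P + 2/(-2 + ⅘)) = -3*(w/P + 2/(-6/5)) = -3*(w/P + 2*(-⅚)) = -3*(w/P - 5/3) = -3*(-5/3 + w/P) = 5 - 3*w/P)
-(V(11)*(-345) + T(8, -8)) = -(0*(-345) + (5 - 3*(-8)/8)) = -(0 + (5 - 3*(-8)*⅛)) = -(0 + (5 + 3)) = -(0 + 8) = -1*8 = -8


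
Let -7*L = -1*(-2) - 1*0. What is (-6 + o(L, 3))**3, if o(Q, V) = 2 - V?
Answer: -343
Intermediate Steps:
L = -2/7 (L = -(-1*(-2) - 1*0)/7 = -(2 + 0)/7 = -1/7*2 = -2/7 ≈ -0.28571)
(-6 + o(L, 3))**3 = (-6 + (2 - 1*3))**3 = (-6 + (2 - 3))**3 = (-6 - 1)**3 = (-7)**3 = -343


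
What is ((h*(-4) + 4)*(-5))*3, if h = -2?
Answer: -180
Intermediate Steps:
((h*(-4) + 4)*(-5))*3 = ((-2*(-4) + 4)*(-5))*3 = ((8 + 4)*(-5))*3 = (12*(-5))*3 = -60*3 = -180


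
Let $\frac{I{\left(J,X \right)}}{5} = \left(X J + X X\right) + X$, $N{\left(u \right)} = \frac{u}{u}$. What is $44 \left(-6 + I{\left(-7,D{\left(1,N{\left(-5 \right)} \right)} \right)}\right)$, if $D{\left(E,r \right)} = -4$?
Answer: $8536$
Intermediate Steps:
$N{\left(u \right)} = 1$
$I{\left(J,X \right)} = 5 X + 5 X^{2} + 5 J X$ ($I{\left(J,X \right)} = 5 \left(\left(X J + X X\right) + X\right) = 5 \left(\left(J X + X^{2}\right) + X\right) = 5 \left(\left(X^{2} + J X\right) + X\right) = 5 \left(X + X^{2} + J X\right) = 5 X + 5 X^{2} + 5 J X$)
$44 \left(-6 + I{\left(-7,D{\left(1,N{\left(-5 \right)} \right)} \right)}\right) = 44 \left(-6 + 5 \left(-4\right) \left(1 - 7 - 4\right)\right) = 44 \left(-6 + 5 \left(-4\right) \left(-10\right)\right) = 44 \left(-6 + 200\right) = 44 \cdot 194 = 8536$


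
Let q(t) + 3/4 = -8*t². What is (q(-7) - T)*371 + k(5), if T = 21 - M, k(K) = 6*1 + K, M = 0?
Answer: -613961/4 ≈ -1.5349e+5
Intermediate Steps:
q(t) = -¾ - 8*t²
k(K) = 6 + K
T = 21 (T = 21 - 1*0 = 21 + 0 = 21)
(q(-7) - T)*371 + k(5) = ((-¾ - 8*(-7)²) - 1*21)*371 + (6 + 5) = ((-¾ - 8*49) - 21)*371 + 11 = ((-¾ - 392) - 21)*371 + 11 = (-1571/4 - 21)*371 + 11 = -1655/4*371 + 11 = -614005/4 + 11 = -613961/4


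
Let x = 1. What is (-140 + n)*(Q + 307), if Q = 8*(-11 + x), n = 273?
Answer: 30191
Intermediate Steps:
Q = -80 (Q = 8*(-11 + 1) = 8*(-10) = -80)
(-140 + n)*(Q + 307) = (-140 + 273)*(-80 + 307) = 133*227 = 30191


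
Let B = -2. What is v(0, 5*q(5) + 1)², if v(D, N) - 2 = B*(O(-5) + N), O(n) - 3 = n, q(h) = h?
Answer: 2116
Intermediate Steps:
O(n) = 3 + n
v(D, N) = 6 - 2*N (v(D, N) = 2 - 2*((3 - 5) + N) = 2 - 2*(-2 + N) = 2 + (4 - 2*N) = 6 - 2*N)
v(0, 5*q(5) + 1)² = (6 - 2*(5*5 + 1))² = (6 - 2*(25 + 1))² = (6 - 2*26)² = (6 - 52)² = (-46)² = 2116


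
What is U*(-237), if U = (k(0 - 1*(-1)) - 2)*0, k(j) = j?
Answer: 0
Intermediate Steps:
U = 0 (U = ((0 - 1*(-1)) - 2)*0 = ((0 + 1) - 2)*0 = (1 - 2)*0 = -1*0 = 0)
U*(-237) = 0*(-237) = 0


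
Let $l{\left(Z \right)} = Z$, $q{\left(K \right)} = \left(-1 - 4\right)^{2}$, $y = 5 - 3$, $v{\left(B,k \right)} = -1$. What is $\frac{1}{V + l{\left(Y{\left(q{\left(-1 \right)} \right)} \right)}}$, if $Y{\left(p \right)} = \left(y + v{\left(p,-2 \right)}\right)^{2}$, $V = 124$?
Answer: $\frac{1}{125} \approx 0.008$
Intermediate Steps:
$y = 2$
$q{\left(K \right)} = 25$ ($q{\left(K \right)} = \left(-5\right)^{2} = 25$)
$Y{\left(p \right)} = 1$ ($Y{\left(p \right)} = \left(2 - 1\right)^{2} = 1^{2} = 1$)
$\frac{1}{V + l{\left(Y{\left(q{\left(-1 \right)} \right)} \right)}} = \frac{1}{124 + 1} = \frac{1}{125}$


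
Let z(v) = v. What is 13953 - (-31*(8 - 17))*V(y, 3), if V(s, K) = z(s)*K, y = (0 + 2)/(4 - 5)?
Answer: 15627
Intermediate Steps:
y = -2 (y = 2/(-1) = 2*(-1) = -2)
V(s, K) = K*s (V(s, K) = s*K = K*s)
13953 - (-31*(8 - 17))*V(y, 3) = 13953 - (-31*(8 - 17))*3*(-2) = 13953 - (-31*(-9))*(-6) = 13953 - 279*(-6) = 13953 - 1*(-1674) = 13953 + 1674 = 15627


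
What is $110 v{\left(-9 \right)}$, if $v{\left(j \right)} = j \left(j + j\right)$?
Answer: $17820$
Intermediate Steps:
$v{\left(j \right)} = 2 j^{2}$ ($v{\left(j \right)} = j 2 j = 2 j^{2}$)
$110 v{\left(-9 \right)} = 110 \cdot 2 \left(-9\right)^{2} = 110 \cdot 2 \cdot 81 = 110 \cdot 162 = 17820$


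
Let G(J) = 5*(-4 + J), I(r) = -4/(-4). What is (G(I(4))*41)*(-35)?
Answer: 21525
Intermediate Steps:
I(r) = 1 (I(r) = -4*(-¼) = 1)
G(J) = -20 + 5*J
(G(I(4))*41)*(-35) = ((-20 + 5*1)*41)*(-35) = ((-20 + 5)*41)*(-35) = -15*41*(-35) = -615*(-35) = 21525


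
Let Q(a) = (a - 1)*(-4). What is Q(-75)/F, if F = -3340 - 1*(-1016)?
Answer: -76/581 ≈ -0.13081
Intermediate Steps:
Q(a) = 4 - 4*a (Q(a) = (-1 + a)*(-4) = 4 - 4*a)
F = -2324 (F = -3340 + 1016 = -2324)
Q(-75)/F = (4 - 4*(-75))/(-2324) = (4 + 300)*(-1/2324) = 304*(-1/2324) = -76/581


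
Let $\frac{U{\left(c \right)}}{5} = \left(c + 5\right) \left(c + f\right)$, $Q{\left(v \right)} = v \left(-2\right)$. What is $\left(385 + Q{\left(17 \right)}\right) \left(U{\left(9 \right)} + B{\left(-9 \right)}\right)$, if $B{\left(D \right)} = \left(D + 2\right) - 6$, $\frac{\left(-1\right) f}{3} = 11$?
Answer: $-594243$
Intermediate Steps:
$Q{\left(v \right)} = - 2 v$
$f = -33$ ($f = \left(-3\right) 11 = -33$)
$U{\left(c \right)} = 5 \left(-33 + c\right) \left(5 + c\right)$ ($U{\left(c \right)} = 5 \left(c + 5\right) \left(c - 33\right) = 5 \left(5 + c\right) \left(-33 + c\right) = 5 \left(-33 + c\right) \left(5 + c\right)$)
$B{\left(D \right)} = -4 + D$ ($B{\left(D \right)} = \left(2 + D\right) - 6 = -4 + D$)
$\left(385 + Q{\left(17 \right)}\right) \left(U{\left(9 \right)} + B{\left(-9 \right)}\right) = \left(385 - 34\right) \left(\left(-825 - 1260 + 5 \cdot 9^{2}\right) - 13\right) = \left(385 - 34\right) \left(\left(-825 - 1260 + 5 \cdot 81\right) - 13\right) = 351 \left(\left(-825 - 1260 + 405\right) - 13\right) = 351 \left(-1680 - 13\right) = 351 \left(-1693\right) = -594243$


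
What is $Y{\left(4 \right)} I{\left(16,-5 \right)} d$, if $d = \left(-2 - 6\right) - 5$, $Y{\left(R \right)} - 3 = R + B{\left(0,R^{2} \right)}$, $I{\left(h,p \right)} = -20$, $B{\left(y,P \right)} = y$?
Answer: $1820$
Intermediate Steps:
$Y{\left(R \right)} = 3 + R$ ($Y{\left(R \right)} = 3 + \left(R + 0\right) = 3 + R$)
$d = -13$ ($d = \left(-2 - 6\right) - 5 = -8 - 5 = -13$)
$Y{\left(4 \right)} I{\left(16,-5 \right)} d = \left(3 + 4\right) \left(\left(-20\right) \left(-13\right)\right) = 7 \cdot 260 = 1820$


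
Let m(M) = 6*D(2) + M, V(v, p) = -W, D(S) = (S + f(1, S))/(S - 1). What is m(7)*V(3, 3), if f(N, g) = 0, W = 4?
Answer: -76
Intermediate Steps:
D(S) = S/(-1 + S) (D(S) = (S + 0)/(S - 1) = S/(-1 + S))
V(v, p) = -4 (V(v, p) = -1*4 = -4)
m(M) = 12 + M (m(M) = 6*(2/(-1 + 2)) + M = 6*(2/1) + M = 6*(2*1) + M = 6*2 + M = 12 + M)
m(7)*V(3, 3) = (12 + 7)*(-4) = 19*(-4) = -76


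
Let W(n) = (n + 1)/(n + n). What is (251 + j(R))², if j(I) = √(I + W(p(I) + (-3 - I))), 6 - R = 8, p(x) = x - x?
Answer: (251 + I*√2)² ≈ 62999.0 + 709.9*I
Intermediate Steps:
p(x) = 0
R = -2 (R = 6 - 1*8 = 6 - 8 = -2)
W(n) = (1 + n)/(2*n) (W(n) = (1 + n)/((2*n)) = (1 + n)*(1/(2*n)) = (1 + n)/(2*n))
j(I) = √(I + (-2 - I)/(2*(-3 - I))) (j(I) = √(I + (1 + (0 + (-3 - I)))/(2*(0 + (-3 - I)))) = √(I + (1 + (-3 - I))/(2*(-3 - I))) = √(I + (-2 - I)/(2*(-3 - I))))
(251 + j(R))² = (251 + √(-2 + (2 - 2)/(2*(3 - 2))))² = (251 + √(-2 + (½)*0/1))² = (251 + √(-2 + (½)*1*0))² = (251 + √(-2 + 0))² = (251 + √(-2))² = (251 + I*√2)²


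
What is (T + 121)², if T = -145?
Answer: 576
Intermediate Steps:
(T + 121)² = (-145 + 121)² = (-24)² = 576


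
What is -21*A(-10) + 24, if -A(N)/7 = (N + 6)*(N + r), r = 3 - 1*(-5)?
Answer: 1200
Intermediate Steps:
r = 8 (r = 3 + 5 = 8)
A(N) = -7*(6 + N)*(8 + N) (A(N) = -7*(N + 6)*(N + 8) = -7*(6 + N)*(8 + N))
-21*A(-10) + 24 = -21*(-336 - 98*(-10) - 7*(-10)²) + 24 = -21*(-336 + 980 - 7*100) + 24 = -21*(-336 + 980 - 700) + 24 = -21*(-56) + 24 = 1176 + 24 = 1200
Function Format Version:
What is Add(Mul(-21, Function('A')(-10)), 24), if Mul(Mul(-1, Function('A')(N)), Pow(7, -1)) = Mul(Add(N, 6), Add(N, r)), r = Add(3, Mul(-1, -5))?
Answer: 1200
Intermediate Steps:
r = 8 (r = Add(3, 5) = 8)
Function('A')(N) = Mul(-7, Add(6, N), Add(8, N)) (Function('A')(N) = Mul(-7, Mul(Add(N, 6), Add(N, 8))) = Mul(-7, Mul(Add(6, N), Add(8, N))) = Mul(-7, Add(6, N), Add(8, N)))
Add(Mul(-21, Function('A')(-10)), 24) = Add(Mul(-21, Add(-336, Mul(-98, -10), Mul(-7, Pow(-10, 2)))), 24) = Add(Mul(-21, Add(-336, 980, Mul(-7, 100))), 24) = Add(Mul(-21, Add(-336, 980, -700)), 24) = Add(Mul(-21, -56), 24) = Add(1176, 24) = 1200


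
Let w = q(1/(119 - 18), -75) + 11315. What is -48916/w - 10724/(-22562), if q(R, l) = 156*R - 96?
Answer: -49657340446/12784475275 ≈ -3.8842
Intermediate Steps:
q(R, l) = -96 + 156*R
w = 1133275/101 (w = (-96 + 156/(119 - 18)) + 11315 = (-96 + 156/101) + 11315 = -9540/101 + 11315 = 1133275/101 ≈ 11221.)
-48916/w - 10724/(-22562) = -48916/1133275/101 - 10724/(-22562) = -48916*101/1133275 - 10724*(-1/22562) = -4940516/1133275 + 5362/11281 = -49657340446/12784475275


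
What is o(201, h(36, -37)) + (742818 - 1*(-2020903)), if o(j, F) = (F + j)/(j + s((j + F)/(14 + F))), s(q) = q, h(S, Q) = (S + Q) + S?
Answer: 27872137849/10085 ≈ 2.7637e+6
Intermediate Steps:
h(S, Q) = Q + 2*S (h(S, Q) = (Q + S) + S = Q + 2*S)
o(j, F) = (F + j)/(j + (F + j)/(14 + F)) (o(j, F) = (F + j)/(j + (j + F)/(14 + F)) = (F + j)/(j + (F + j)/(14 + F)))
o(201, h(36, -37)) + (742818 - 1*(-2020903)) = (14 + (-37 + 2*36))*((-37 + 2*36) + 201)/((-37 + 2*36) + 201 + 201*(14 + (-37 + 2*36))) + (742818 - 1*(-2020903)) = (14 + (-37 + 72))*((-37 + 72) + 201)/((-37 + 72) + 201 + 201*(14 + (-37 + 72))) + (742818 + 2020903) = (14 + 35)*(35 + 201)/(35 + 201 + 201*(14 + 35)) + 2763721 = 49*236/(35 + 201 + 201*49) + 2763721 = 49*236/(35 + 201 + 9849) + 2763721 = 49*236/10085 + 2763721 = (1/10085)*49*236 + 2763721 = 11564/10085 + 2763721 = 27872137849/10085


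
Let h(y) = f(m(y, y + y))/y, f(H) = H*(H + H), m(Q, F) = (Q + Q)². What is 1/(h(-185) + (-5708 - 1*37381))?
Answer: -1/202655089 ≈ -4.9345e-9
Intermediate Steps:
m(Q, F) = 4*Q² (m(Q, F) = (2*Q)² = 4*Q²)
f(H) = 2*H² (f(H) = H*(2*H) = 2*H²)
h(y) = 32*y³ (h(y) = (2*(4*y²)²)/y = (2*(16*y⁴))/y = (32*y⁴)/y = 32*y³)
1/(h(-185) + (-5708 - 1*37381)) = 1/(32*(-185)³ + (-5708 - 1*37381)) = 1/(32*(-6331625) + (-5708 - 37381)) = 1/(-202612000 - 43089) = 1/(-202655089) = -1/202655089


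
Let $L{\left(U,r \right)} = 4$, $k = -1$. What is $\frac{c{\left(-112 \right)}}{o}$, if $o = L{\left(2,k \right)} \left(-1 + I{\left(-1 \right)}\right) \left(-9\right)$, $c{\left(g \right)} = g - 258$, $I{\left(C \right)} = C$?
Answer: $- \frac{185}{36} \approx -5.1389$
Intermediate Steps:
$c{\left(g \right)} = -258 + g$
$o = 72$ ($o = 4 \left(-1 - 1\right) \left(-9\right) = 4 \left(-2\right) \left(-9\right) = \left(-8\right) \left(-9\right) = 72$)
$\frac{c{\left(-112 \right)}}{o} = \frac{-258 - 112}{72} = \left(-370\right) \frac{1}{72} = - \frac{185}{36}$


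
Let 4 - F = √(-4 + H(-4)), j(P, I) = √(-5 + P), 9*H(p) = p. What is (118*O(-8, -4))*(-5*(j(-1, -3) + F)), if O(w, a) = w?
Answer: 18880 + 4720*I*√6 - 9440*I*√10/3 ≈ 18880.0 + 1611.0*I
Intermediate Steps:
H(p) = p/9
F = 4 - 2*I*√10/3 (F = 4 - √(-4 + (⅑)*(-4)) = 4 - √(-4 - 4/9) = 4 - √(-40/9) = 4 - 2*I*√10/3 ≈ 4.0 - 2.1082*I)
(118*O(-8, -4))*(-5*(j(-1, -3) + F)) = (118*(-8))*(-5*(√(-5 - 1) + (4 - 2*I*√10/3))) = -(-4720)*(√(-6) + (4 - 2*I*√10/3)) = -(-4720)*(I*√6 + (4 - 2*I*√10/3)) = -(-4720)*(4 + I*√6 - 2*I*√10/3) = -944*(-20 - 5*I*√6 + 10*I*√10/3) = 18880 + 4720*I*√6 - 9440*I*√10/3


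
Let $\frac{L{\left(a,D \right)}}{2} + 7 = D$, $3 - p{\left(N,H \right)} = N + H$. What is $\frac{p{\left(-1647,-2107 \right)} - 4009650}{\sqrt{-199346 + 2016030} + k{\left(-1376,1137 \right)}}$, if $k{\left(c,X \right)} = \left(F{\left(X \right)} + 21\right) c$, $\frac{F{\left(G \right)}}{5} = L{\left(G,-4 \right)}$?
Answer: $- \frac{122644420088}{3748903653} + \frac{4005893 \sqrt{454171}}{7497807306} \approx -32.355$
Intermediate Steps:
$p{\left(N,H \right)} = 3 - H - N$ ($p{\left(N,H \right)} = 3 - \left(N + H\right) = 3 - \left(H + N\right) = 3 - H - N$)
$L{\left(a,D \right)} = -14 + 2 D$
$F{\left(G \right)} = -110$ ($F{\left(G \right)} = 5 \left(-14 + 2 \left(-4\right)\right) = 5 \left(-14 - 8\right) = 5 \left(-22\right) = -110$)
$k{\left(c,X \right)} = - 89 c$ ($k{\left(c,X \right)} = \left(-110 + 21\right) c = - 89 c$)
$\frac{p{\left(-1647,-2107 \right)} - 4009650}{\sqrt{-199346 + 2016030} + k{\left(-1376,1137 \right)}} = \frac{\left(3 - -2107 - -1647\right) - 4009650}{\sqrt{-199346 + 2016030} - -122464} = \frac{\left(3 + 2107 + 1647\right) - 4009650}{\sqrt{1816684} + 122464} = \frac{3757 - 4009650}{2 \sqrt{454171} + 122464} = - \frac{4005893}{122464 + 2 \sqrt{454171}}$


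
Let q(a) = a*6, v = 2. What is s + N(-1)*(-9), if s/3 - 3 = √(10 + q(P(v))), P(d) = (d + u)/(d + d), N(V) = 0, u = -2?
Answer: 9 + 3*√10 ≈ 18.487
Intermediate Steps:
P(d) = (-2 + d)/(2*d) (P(d) = (d - 2)/(d + d) = (-2 + d)/((2*d)) = (-2 + d)*(1/(2*d)) = (-2 + d)/(2*d))
q(a) = 6*a
s = 9 + 3*√10 (s = 9 + 3*√(10 + 6*((½)*(-2 + 2)/2)) = 9 + 3*√(10 + 6*((½)*(½)*0)) = 9 + 3*√(10 + 6*0) = 9 + 3*√(10 + 0) = 9 + 3*√10 ≈ 18.487)
s + N(-1)*(-9) = (9 + 3*√10) + 0*(-9) = (9 + 3*√10) + 0 = 9 + 3*√10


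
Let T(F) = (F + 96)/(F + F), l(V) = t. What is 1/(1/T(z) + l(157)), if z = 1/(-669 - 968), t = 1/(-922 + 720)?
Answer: -31744502/157555 ≈ -201.48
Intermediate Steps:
t = -1/202 (t = 1/(-202) = -1/202 ≈ -0.0049505)
l(V) = -1/202
z = -1/1637 (z = 1/(-1637) = -1/1637 ≈ -0.00061087)
T(F) = (96 + F)/(2*F) (T(F) = (96 + F)/((2*F)) = (96 + F)*(1/(2*F)) = (96 + F)/(2*F))
1/(1/T(z) + l(157)) = 1/(1/((96 - 1/1637)/(2*(-1/1637))) - 1/202) = 1/(1/((½)*(-1637)*(157151/1637)) - 1/202) = 1/(1/(-157151/2) - 1/202) = 1/(-2/157151 - 1/202) = 1/(-157555/31744502) = -31744502/157555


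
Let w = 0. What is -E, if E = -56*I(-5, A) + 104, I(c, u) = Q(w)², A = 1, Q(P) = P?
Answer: -104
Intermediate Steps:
I(c, u) = 0 (I(c, u) = 0² = 0)
E = 104 (E = -56*0 + 104 = 0 + 104 = 104)
-E = -1*104 = -104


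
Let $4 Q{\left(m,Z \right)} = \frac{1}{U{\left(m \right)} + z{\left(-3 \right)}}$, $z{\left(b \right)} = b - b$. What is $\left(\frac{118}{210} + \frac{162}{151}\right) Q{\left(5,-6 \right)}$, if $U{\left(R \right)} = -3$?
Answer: $- \frac{25919}{190260} \approx -0.13623$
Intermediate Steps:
$z{\left(b \right)} = 0$
$Q{\left(m,Z \right)} = - \frac{1}{12}$ ($Q{\left(m,Z \right)} = \frac{1}{4 \left(-3 + 0\right)} = \frac{1}{4 \left(-3\right)} = \frac{1}{4} \left(- \frac{1}{3}\right) = - \frac{1}{12}$)
$\left(\frac{118}{210} + \frac{162}{151}\right) Q{\left(5,-6 \right)} = \left(\frac{118}{210} + \frac{162}{151}\right) \left(- \frac{1}{12}\right) = \left(118 \cdot \frac{1}{210} + 162 \cdot \frac{1}{151}\right) \left(- \frac{1}{12}\right) = \left(\frac{59}{105} + \frac{162}{151}\right) \left(- \frac{1}{12}\right) = \frac{25919}{15855} \left(- \frac{1}{12}\right) = - \frac{25919}{190260}$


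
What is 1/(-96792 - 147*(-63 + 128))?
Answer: -1/106347 ≈ -9.4032e-6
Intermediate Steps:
1/(-96792 - 147*(-63 + 128)) = 1/(-96792 - 147*65) = 1/(-96792 - 9555) = 1/(-106347) = -1/106347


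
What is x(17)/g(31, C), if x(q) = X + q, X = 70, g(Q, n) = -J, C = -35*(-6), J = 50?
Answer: -87/50 ≈ -1.7400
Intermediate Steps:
C = 210
g(Q, n) = -50 (g(Q, n) = -1*50 = -50)
x(q) = 70 + q
x(17)/g(31, C) = (70 + 17)/(-50) = 87*(-1/50) = -87/50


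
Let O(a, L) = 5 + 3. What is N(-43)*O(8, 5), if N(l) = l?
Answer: -344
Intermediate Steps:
O(a, L) = 8
N(-43)*O(8, 5) = -43*8 = -344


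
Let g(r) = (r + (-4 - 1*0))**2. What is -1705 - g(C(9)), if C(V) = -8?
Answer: -1849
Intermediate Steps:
g(r) = (-4 + r)**2 (g(r) = (r + (-4 + 0))**2 = (r - 4)**2 = (-4 + r)**2)
-1705 - g(C(9)) = -1705 - (-4 - 8)**2 = -1705 - 1*(-12)**2 = -1705 - 1*144 = -1705 - 144 = -1849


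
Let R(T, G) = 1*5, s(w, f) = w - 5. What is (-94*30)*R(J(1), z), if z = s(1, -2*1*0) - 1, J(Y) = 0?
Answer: -14100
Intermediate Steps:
s(w, f) = -5 + w
z = -5 (z = (-5 + 1) - 1 = -4 - 1 = -5)
R(T, G) = 5
(-94*30)*R(J(1), z) = -94*30*5 = -2820*5 = -14100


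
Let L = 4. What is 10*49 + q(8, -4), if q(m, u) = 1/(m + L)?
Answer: 5881/12 ≈ 490.08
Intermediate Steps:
q(m, u) = 1/(4 + m) (q(m, u) = 1/(m + 4) = 1/(4 + m))
10*49 + q(8, -4) = 10*49 + 1/(4 + 8) = 490 + 1/12 = 5881/12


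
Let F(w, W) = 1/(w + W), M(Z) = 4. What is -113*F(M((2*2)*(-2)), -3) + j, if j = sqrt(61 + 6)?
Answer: -113 + sqrt(67) ≈ -104.81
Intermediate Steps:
j = sqrt(67) ≈ 8.1853
F(w, W) = 1/(W + w)
-113*F(M((2*2)*(-2)), -3) + j = -113/(-3 + 4) + sqrt(67) = -113/1 + sqrt(67) = -113*1 + sqrt(67) = -113 + sqrt(67)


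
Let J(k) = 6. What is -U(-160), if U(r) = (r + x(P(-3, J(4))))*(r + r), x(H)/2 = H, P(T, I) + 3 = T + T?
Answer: -56960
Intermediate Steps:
P(T, I) = -3 + 2*T (P(T, I) = -3 + (T + T) = -3 + 2*T)
x(H) = 2*H
U(r) = 2*r*(-18 + r) (U(r) = (r + 2*(-3 + 2*(-3)))*(r + r) = (r + 2*(-3 - 6))*(2*r) = (r + 2*(-9))*(2*r) = (r - 18)*(2*r) = (-18 + r)*(2*r) = 2*r*(-18 + r))
-U(-160) = -2*(-160)*(-18 - 160) = -2*(-160)*(-178) = -1*56960 = -56960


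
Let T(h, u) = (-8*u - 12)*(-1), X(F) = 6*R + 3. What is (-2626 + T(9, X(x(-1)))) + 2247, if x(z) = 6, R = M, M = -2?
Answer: -439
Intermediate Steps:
R = -2
X(F) = -9 (X(F) = 6*(-2) + 3 = -12 + 3 = -9)
T(h, u) = 12 + 8*u (T(h, u) = (-12 - 8*u)*(-1) = 12 + 8*u)
(-2626 + T(9, X(x(-1)))) + 2247 = (-2626 + (12 + 8*(-9))) + 2247 = (-2626 + (12 - 72)) + 2247 = (-2626 - 60) + 2247 = -2686 + 2247 = -439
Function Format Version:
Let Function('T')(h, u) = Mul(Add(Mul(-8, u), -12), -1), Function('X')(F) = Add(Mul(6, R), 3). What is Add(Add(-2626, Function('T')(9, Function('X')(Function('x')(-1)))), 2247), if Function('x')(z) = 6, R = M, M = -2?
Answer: -439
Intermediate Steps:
R = -2
Function('X')(F) = -9 (Function('X')(F) = Add(Mul(6, -2), 3) = Add(-12, 3) = -9)
Function('T')(h, u) = Add(12, Mul(8, u)) (Function('T')(h, u) = Mul(Add(-12, Mul(-8, u)), -1) = Add(12, Mul(8, u)))
Add(Add(-2626, Function('T')(9, Function('X')(Function('x')(-1)))), 2247) = Add(Add(-2626, Add(12, Mul(8, -9))), 2247) = Add(Add(-2626, Add(12, -72)), 2247) = Add(Add(-2626, -60), 2247) = Add(-2686, 2247) = -439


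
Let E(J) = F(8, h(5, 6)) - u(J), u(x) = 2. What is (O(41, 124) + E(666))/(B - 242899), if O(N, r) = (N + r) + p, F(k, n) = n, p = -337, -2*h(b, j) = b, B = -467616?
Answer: 353/1421030 ≈ 0.00024841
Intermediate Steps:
h(b, j) = -b/2
E(J) = -9/2 (E(J) = -1/2*5 - 1*2 = -5/2 - 2 = -9/2)
O(N, r) = -337 + N + r (O(N, r) = (N + r) - 337 = -337 + N + r)
(O(41, 124) + E(666))/(B - 242899) = ((-337 + 41 + 124) - 9/2)/(-467616 - 242899) = (-172 - 9/2)/(-710515) = -353/2*(-1/710515) = 353/1421030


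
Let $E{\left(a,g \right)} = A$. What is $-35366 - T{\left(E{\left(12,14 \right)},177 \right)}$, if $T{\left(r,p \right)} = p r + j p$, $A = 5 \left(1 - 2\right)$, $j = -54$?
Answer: $-24923$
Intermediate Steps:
$A = -5$ ($A = 5 \left(-1\right) = -5$)
$E{\left(a,g \right)} = -5$
$T{\left(r,p \right)} = - 54 p + p r$ ($T{\left(r,p \right)} = p r - 54 p = - 54 p + p r$)
$-35366 - T{\left(E{\left(12,14 \right)},177 \right)} = -35366 - 177 \left(-54 - 5\right) = -35366 - 177 \left(-59\right) = -35366 - -10443 = -35366 + 10443 = -24923$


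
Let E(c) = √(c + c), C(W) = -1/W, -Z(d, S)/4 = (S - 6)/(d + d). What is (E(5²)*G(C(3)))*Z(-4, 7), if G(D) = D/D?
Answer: 5*√2/2 ≈ 3.5355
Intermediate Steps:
Z(d, S) = -2*(-6 + S)/d (Z(d, S) = -4*(S - 6)/(d + d) = -4*(-6 + S)/(2*d) = -4*(-6 + S)*1/(2*d) = -2*(-6 + S)/d)
G(D) = 1
E(c) = √2*√c (E(c) = √(2*c) = √2*√c)
(E(5²)*G(C(3)))*Z(-4, 7) = ((√2*√(5²))*1)*(2*(6 - 1*7)/(-4)) = ((√2*√25)*1)*(2*(-¼)*(6 - 7)) = ((√2*5)*1)*(2*(-¼)*(-1)) = ((5*√2)*1)*(½) = (5*√2)*(½) = 5*√2/2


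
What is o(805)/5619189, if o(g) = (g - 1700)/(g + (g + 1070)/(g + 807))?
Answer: -288548/1460466555423 ≈ -1.9757e-7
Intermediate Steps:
o(g) = (-1700 + g)/(g + (1070 + g)/(807 + g))
o(805)/5619189 = ((-1371900 + 805**2 - 893*805)/(1070 + 805**2 + 808*805))/5619189 = ((-1371900 + 648025 - 718865)/(1070 + 648025 + 650440))*(1/5619189) = (-1442740/1299535)*(1/5619189) = ((1/1299535)*(-1442740))*(1/5619189) = -288548/259907*1/5619189 = -288548/1460466555423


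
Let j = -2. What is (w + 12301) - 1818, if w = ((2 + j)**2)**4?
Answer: 10483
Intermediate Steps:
w = 0 (w = ((2 - 2)**2)**4 = (0**2)**4 = 0**4 = 0)
(w + 12301) - 1818 = (0 + 12301) - 1818 = 12301 - 1818 = 10483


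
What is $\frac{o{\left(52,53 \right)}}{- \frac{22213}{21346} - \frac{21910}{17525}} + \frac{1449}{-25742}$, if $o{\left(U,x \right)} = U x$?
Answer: $- \frac{5308188614572873}{4412043319854} \approx -1203.1$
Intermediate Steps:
$\frac{o{\left(52,53 \right)}}{- \frac{22213}{21346} - \frac{21910}{17525}} + \frac{1449}{-25742} = \frac{52 \cdot 53}{- \frac{22213}{21346} - \frac{21910}{17525}} + \frac{1449}{-25742} = \frac{2756}{\left(-22213\right) \frac{1}{21346} - \frac{4382}{3505}} + 1449 \left(- \frac{1}{25742}\right) = \frac{2756}{- \frac{22213}{21346} - \frac{4382}{3505}} - \frac{1449}{25742} = \frac{2756}{- \frac{171394737}{74817730}} - \frac{1449}{25742} = 2756 \left(- \frac{74817730}{171394737}\right) - \frac{1449}{25742} = - \frac{206197663880}{171394737} - \frac{1449}{25742} = - \frac{5308188614572873}{4412043319854}$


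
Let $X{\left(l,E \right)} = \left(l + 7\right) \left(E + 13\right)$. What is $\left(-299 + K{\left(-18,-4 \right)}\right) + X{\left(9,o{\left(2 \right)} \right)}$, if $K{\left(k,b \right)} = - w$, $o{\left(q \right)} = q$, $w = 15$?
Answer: $-74$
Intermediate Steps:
$X{\left(l,E \right)} = \left(7 + l\right) \left(13 + E\right)$
$K{\left(k,b \right)} = -15$ ($K{\left(k,b \right)} = \left(-1\right) 15 = -15$)
$\left(-299 + K{\left(-18,-4 \right)}\right) + X{\left(9,o{\left(2 \right)} \right)} = \left(-299 - 15\right) + \left(91 + 7 \cdot 2 + 13 \cdot 9 + 2 \cdot 9\right) = -314 + \left(91 + 14 + 117 + 18\right) = -314 + 240 = -74$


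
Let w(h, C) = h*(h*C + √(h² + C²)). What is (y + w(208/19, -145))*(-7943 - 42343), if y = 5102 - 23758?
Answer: 654125115456/361 - 10459488*√7633289/361 ≈ 1.7319e+9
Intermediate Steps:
y = -18656
w(h, C) = h*(√(C² + h²) + C*h) (w(h, C) = h*(C*h + √(C² + h²)) = h*(√(C² + h²) + C*h))
(y + w(208/19, -145))*(-7943 - 42343) = (-18656 + (208/19)*(√((-145)² + (208/19)²) - 30160/19))*(-7943 - 42343) = (-18656 + (208*(1/19))*(√(21025 + (208*(1/19))²) - 30160/19))*(-50286) = (-18656 + 208*(√(21025 + (208/19)²) - 145*208/19)/19)*(-50286) = (-18656 + 208*(√(21025 + 43264/361) - 30160/19)/19)*(-50286) = (-18656 + 208*(√(7633289/361) - 30160/19)/19)*(-50286) = (-18656 + 208*(√7633289/19 - 30160/19)/19)*(-50286) = (-18656 + 208*(-30160/19 + √7633289/19)/19)*(-50286) = (-18656 + (-6273280/361 + 208*√7633289/361))*(-50286) = (-13008096/361 + 208*√7633289/361)*(-50286) = 654125115456/361 - 10459488*√7633289/361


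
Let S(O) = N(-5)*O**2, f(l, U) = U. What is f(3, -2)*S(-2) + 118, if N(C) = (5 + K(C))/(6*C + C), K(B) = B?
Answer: 118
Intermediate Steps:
N(C) = (5 + C)/(7*C) (N(C) = (5 + C)/(6*C + C) = (5 + C)/((7*C)) = (5 + C)*(1/(7*C)) = (5 + C)/(7*C))
S(O) = 0 (S(O) = ((1/7)*(5 - 5)/(-5))*O**2 = ((1/7)*(-1/5)*0)*O**2 = 0*O**2 = 0)
f(3, -2)*S(-2) + 118 = -2*0 + 118 = 0 + 118 = 118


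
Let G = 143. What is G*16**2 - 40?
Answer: 36568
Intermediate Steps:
G*16**2 - 40 = 143*16**2 - 40 = 143*256 - 40 = 36608 - 40 = 36568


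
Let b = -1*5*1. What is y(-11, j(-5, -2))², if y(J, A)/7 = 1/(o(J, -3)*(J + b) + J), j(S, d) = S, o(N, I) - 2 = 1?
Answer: 49/3481 ≈ 0.014076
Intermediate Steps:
o(N, I) = 3 (o(N, I) = 2 + 1 = 3)
b = -5 (b = -5*1 = -5)
y(J, A) = 7/(-15 + 4*J) (y(J, A) = 7/(3*(J - 5) + J) = 7/(3*(-5 + J) + J) = 7/((-15 + 3*J) + J) = 7/(-15 + 4*J))
y(-11, j(-5, -2))² = (7/(-15 + 4*(-11)))² = (7/(-15 - 44))² = (7/(-59))² = (7*(-1/59))² = (-7/59)² = 49/3481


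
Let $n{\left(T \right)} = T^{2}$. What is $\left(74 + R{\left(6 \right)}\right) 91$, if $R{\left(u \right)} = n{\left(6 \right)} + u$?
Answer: $10556$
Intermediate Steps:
$R{\left(u \right)} = 36 + u$ ($R{\left(u \right)} = 6^{2} + u = 36 + u$)
$\left(74 + R{\left(6 \right)}\right) 91 = \left(74 + \left(36 + 6\right)\right) 91 = \left(74 + 42\right) 91 = 116 \cdot 91 = 10556$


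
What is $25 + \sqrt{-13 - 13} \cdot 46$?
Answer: $25 + 46 i \sqrt{26} \approx 25.0 + 234.55 i$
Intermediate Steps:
$25 + \sqrt{-13 - 13} \cdot 46 = 25 + \sqrt{-26} \cdot 46 = 25 + i \sqrt{26} \cdot 46 = 25 + 46 i \sqrt{26}$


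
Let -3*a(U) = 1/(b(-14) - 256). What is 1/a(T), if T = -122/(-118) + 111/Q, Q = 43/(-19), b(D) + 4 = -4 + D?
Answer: 834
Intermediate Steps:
b(D) = -8 + D (b(D) = -4 + (-4 + D) = -8 + D)
Q = -43/19 (Q = 43*(-1/19) = -43/19 ≈ -2.2632)
T = -121808/2537 (T = -122/(-118) + 111/(-43/19) = -122*(-1/118) + 111*(-19/43) = 61/59 - 2109/43 = -121808/2537 ≈ -48.013)
a(U) = 1/834 (a(U) = -1/(3*((-8 - 14) - 256)) = -1/(3*(-22 - 256)) = -⅓/(-278) = -⅓*(-1/278) = 1/834)
1/a(T) = 1/(1/834) = 834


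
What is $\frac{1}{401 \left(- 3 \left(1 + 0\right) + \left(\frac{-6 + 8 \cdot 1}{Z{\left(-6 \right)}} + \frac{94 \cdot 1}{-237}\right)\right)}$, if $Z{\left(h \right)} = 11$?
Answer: $- \frac{2607}{3360781} \approx -0.00077571$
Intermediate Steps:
$\frac{1}{401 \left(- 3 \left(1 + 0\right) + \left(\frac{-6 + 8 \cdot 1}{Z{\left(-6 \right)}} + \frac{94 \cdot 1}{-237}\right)\right)} = \frac{1}{401 \left(- 3 \left(1 + 0\right) + \left(\frac{-6 + 8 \cdot 1}{11} + \frac{94 \cdot 1}{-237}\right)\right)} = \frac{1}{401 \left(\left(-3\right) 1 + \left(\left(-6 + 8\right) \frac{1}{11} + 94 \left(- \frac{1}{237}\right)\right)\right)} = \frac{1}{401 \left(-3 + \left(2 \cdot \frac{1}{11} - \frac{94}{237}\right)\right)} = \frac{1}{401 \left(-3 + \left(\frac{2}{11} - \frac{94}{237}\right)\right)} = \frac{1}{401 \left(-3 - \frac{560}{2607}\right)} = \frac{1}{401 \left(- \frac{8381}{2607}\right)} = \frac{1}{- \frac{3360781}{2607}} = - \frac{2607}{3360781}$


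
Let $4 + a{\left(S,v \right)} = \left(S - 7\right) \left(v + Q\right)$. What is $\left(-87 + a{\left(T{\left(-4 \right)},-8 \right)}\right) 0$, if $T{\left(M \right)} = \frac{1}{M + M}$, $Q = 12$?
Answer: $0$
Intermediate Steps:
$T{\left(M \right)} = \frac{1}{2 M}$
$a{\left(S,v \right)} = -4 + \left(-7 + S\right) \left(12 + v\right)$ ($a{\left(S,v \right)} = -4 + \left(S - 7\right) \left(v + 12\right) = -4 + \left(-7 + S\right) \left(12 + v\right)$)
$\left(-87 + a{\left(T{\left(-4 \right)},-8 \right)}\right) 0 = \left(-87 + \left(-88 - -56 + 12 \frac{1}{2 \left(-4\right)} + \frac{1}{2 \left(-4\right)} \left(-8\right)\right)\right) 0 = \left(-87 + \left(-88 + 56 + 12 \cdot \frac{1}{2} \left(- \frac{1}{4}\right) + \frac{1}{2} \left(- \frac{1}{4}\right) \left(-8\right)\right)\right) 0 = \left(-87 + \left(-88 + 56 + 12 \left(- \frac{1}{8}\right) - -1\right)\right) 0 = \left(-87 + \left(-88 + 56 - \frac{3}{2} + 1\right)\right) 0 = \left(-87 - \frac{65}{2}\right) 0 = \left(- \frac{239}{2}\right) 0 = 0$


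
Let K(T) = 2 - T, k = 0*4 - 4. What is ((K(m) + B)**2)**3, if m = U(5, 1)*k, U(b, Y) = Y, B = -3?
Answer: 729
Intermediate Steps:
k = -4 (k = 0 - 4 = -4)
m = -4 (m = 1*(-4) = -4)
((K(m) + B)**2)**3 = (((2 - 1*(-4)) - 3)**2)**3 = (((2 + 4) - 3)**2)**3 = ((6 - 3)**2)**3 = (3**2)**3 = 9**3 = 729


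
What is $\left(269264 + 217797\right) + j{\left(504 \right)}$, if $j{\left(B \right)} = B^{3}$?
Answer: $128511125$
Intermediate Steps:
$\left(269264 + 217797\right) + j{\left(504 \right)} = \left(269264 + 217797\right) + 504^{3} = 487061 + 128024064 = 128511125$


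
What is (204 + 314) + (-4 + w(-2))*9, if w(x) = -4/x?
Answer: 500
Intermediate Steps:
(204 + 314) + (-4 + w(-2))*9 = (204 + 314) + (-4 - 4/(-2))*9 = 518 + (-4 - 4*(-1/2))*9 = 518 + (-4 + 2)*9 = 518 - 2*9 = 518 - 18 = 500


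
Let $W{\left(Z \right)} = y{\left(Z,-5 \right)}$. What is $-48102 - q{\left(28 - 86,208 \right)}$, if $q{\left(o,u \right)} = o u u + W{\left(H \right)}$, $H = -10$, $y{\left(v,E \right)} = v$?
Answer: $2461220$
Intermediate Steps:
$W{\left(Z \right)} = Z$
$q{\left(o,u \right)} = -10 + o u^{2}$ ($q{\left(o,u \right)} = o u u - 10 = o u^{2} - 10 = -10 + o u^{2}$)
$-48102 - q{\left(28 - 86,208 \right)} = -48102 - \left(-10 + \left(28 - 86\right) 208^{2}\right) = -48102 - \left(-10 + \left(28 - 86\right) 43264\right) = -48102 - \left(-10 - 2509312\right) = -48102 - -2509322 = -48102 + 2509322 = 2461220$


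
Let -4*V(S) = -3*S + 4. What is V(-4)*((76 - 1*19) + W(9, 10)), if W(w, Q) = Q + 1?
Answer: -272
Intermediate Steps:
W(w, Q) = 1 + Q
V(S) = -1 + 3*S/4 (V(S) = -(-3*S + 4)/4 = -(4 - 3*S)/4 = -1 + 3*S/4)
V(-4)*((76 - 1*19) + W(9, 10)) = (-1 + (3/4)*(-4))*((76 - 1*19) + (1 + 10)) = (-1 - 3)*((76 - 19) + 11) = -4*(57 + 11) = -4*68 = -272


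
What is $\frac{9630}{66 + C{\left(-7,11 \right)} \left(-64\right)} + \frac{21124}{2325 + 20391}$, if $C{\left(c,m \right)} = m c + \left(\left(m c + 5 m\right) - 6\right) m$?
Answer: $\frac{92580578}{70152687} \approx 1.3197$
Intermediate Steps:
$C{\left(c,m \right)} = c m + m \left(-6 + 5 m + c m\right)$ ($C{\left(c,m \right)} = c m + \left(\left(c m + 5 m\right) - 6\right) m = c m + \left(\left(5 m + c m\right) - 6\right) m = c m + \left(-6 + 5 m + c m\right) m = c m + m \left(-6 + 5 m + c m\right)$)
$\frac{9630}{66 + C{\left(-7,11 \right)} \left(-64\right)} + \frac{21124}{2325 + 20391} = \frac{9630}{66 + 11 \left(-6 - 7 + 5 \cdot 11 - 77\right) \left(-64\right)} + \frac{21124}{2325 + 20391} = \frac{9630}{66 + 11 \left(-6 - 7 + 55 - 77\right) \left(-64\right)} + \frac{21124}{22716} = \frac{9630}{66 + 11 \left(-35\right) \left(-64\right)} + 21124 \cdot \frac{1}{22716} = \frac{9630}{66 - -24640} + \frac{5281}{5679} = \frac{9630}{66 + 24640} + \frac{5281}{5679} = \frac{9630}{24706} + \frac{5281}{5679} = 9630 \cdot \frac{1}{24706} + \frac{5281}{5679} = \frac{4815}{12353} + \frac{5281}{5679} = \frac{92580578}{70152687}$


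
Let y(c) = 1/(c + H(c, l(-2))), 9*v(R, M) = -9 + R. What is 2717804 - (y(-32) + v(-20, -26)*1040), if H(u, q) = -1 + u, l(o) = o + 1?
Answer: 1591875749/585 ≈ 2.7212e+6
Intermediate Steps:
v(R, M) = -1 + R/9 (v(R, M) = (-9 + R)/9 = -1 + R/9)
l(o) = 1 + o
y(c) = 1/(-1 + 2*c) (y(c) = 1/(c + (-1 + c)) = 1/(-1 + 2*c))
2717804 - (y(-32) + v(-20, -26)*1040) = 2717804 - (1/(-1 + 2*(-32)) + (-1 + (⅑)*(-20))*1040) = 2717804 - (1/(-1 - 64) + (-1 - 20/9)*1040) = 2717804 - (1/(-65) - 29/9*1040) = 2717804 - (-1/65 - 30160/9) = 2717804 - 1*(-1960409/585) = 2717804 + 1960409/585 = 1591875749/585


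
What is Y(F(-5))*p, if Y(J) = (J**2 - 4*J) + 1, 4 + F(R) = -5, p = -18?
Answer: -2124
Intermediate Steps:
F(R) = -9 (F(R) = -4 - 5 = -9)
Y(J) = 1 + J**2 - 4*J
Y(F(-5))*p = (1 + (-9)**2 - 4*(-9))*(-18) = (1 + 81 + 36)*(-18) = 118*(-18) = -2124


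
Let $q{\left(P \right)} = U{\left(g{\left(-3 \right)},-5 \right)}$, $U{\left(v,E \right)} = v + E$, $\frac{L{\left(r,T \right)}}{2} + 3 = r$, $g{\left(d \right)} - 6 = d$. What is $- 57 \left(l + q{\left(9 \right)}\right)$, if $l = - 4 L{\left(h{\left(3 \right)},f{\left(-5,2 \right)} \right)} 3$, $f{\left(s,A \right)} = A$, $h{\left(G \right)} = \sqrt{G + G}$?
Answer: $-3990 + 1368 \sqrt{6} \approx -639.1$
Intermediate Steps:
$h{\left(G \right)} = \sqrt{2} \sqrt{G}$ ($h{\left(G \right)} = \sqrt{2 G} = \sqrt{2} \sqrt{G}$)
$g{\left(d \right)} = 6 + d$
$L{\left(r,T \right)} = -6 + 2 r$
$l = 72 - 24 \sqrt{6}$ ($l = - 4 \left(-6 + 2 \sqrt{2} \sqrt{3}\right) 3 = - 4 \left(-6 + 2 \sqrt{6}\right) 3 = \left(24 - 8 \sqrt{6}\right) 3 = 72 - 24 \sqrt{6} \approx 13.212$)
$U{\left(v,E \right)} = E + v$
$q{\left(P \right)} = -2$ ($q{\left(P \right)} = -5 + \left(6 - 3\right) = -5 + 3 = -2$)
$- 57 \left(l + q{\left(9 \right)}\right) = - 57 \left(\left(72 - 24 \sqrt{6}\right) - 2\right) = - 57 \left(70 - 24 \sqrt{6}\right) = -3990 + 1368 \sqrt{6}$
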